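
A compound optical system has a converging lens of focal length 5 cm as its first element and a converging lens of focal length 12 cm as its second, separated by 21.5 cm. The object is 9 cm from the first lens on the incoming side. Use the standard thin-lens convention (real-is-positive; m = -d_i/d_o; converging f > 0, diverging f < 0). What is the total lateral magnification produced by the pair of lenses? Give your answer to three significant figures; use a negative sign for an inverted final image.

-8.57

Lens 1: 1/d_i1 = 1/f_1 - 1/d_o1 = 1/5 - 1/9 = 0.08889 cm^-1, so d_i1 = 11.250 cm.
m_1 = -(11.250)/9 = -1.2500.
The intermediate image is 11.250 cm to the right of lens 1, so d_o2 = L - d_i1 = 21.5 - 11.250 = 10.250 cm.
Lens 2: 1/d_i2 = 1/f_2 - 1/d_o2 = 1/12 - 1/(10.250) = -0.01423 cm^-1, so d_i2 = -70.286 cm.
m_2 = -(-70.286)/(10.250) = 6.8571.
Total m = m_1 x m_2 = (-1.2500)(6.8571) = -8.5714.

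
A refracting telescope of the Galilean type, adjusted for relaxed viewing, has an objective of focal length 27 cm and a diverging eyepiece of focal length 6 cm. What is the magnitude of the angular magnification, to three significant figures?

4.50

|M| = f_obj/|f_eye| = 27/6 = 4.500.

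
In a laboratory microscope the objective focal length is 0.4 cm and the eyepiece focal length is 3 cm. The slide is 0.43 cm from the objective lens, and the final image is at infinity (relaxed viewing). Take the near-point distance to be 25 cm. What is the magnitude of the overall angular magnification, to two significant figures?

110

Objective: 1/d_i = 1/f_obj - 1/d_o = 1/0.4 - 1/0.43 = 0.17442 cm^-1, so d_i = 5.733 cm.
m_obj = -d_i/d_o = -5.733/0.43 = -13.333.
Eyepiece angular magnification (image at infinity): M_eye = D/f_e = 25/3 = 8.333.
Overall M = m_obj x M_eye = (-13.333)(8.333) = -111.11.
|M| = 111.11.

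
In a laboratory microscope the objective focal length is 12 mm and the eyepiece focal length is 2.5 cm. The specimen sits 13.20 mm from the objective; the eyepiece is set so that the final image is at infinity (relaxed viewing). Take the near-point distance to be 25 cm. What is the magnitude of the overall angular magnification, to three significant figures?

Convert to cm: f_obj = 12 mm = 1.2 cm; d_o = 13.20 mm = 1.32 cm.
Objective: 1/d_i = 1/f_obj - 1/d_o = 1/1.2 - 1/1.32 = 0.07576 cm^-1, so d_i = 13.200 cm.
m_obj = -d_i/d_o = -13.200/1.32 = -10.000.
Eyepiece angular magnification (image at infinity): M_eye = D/f_e = 25/2.5 = 10.000.
Overall M = m_obj x M_eye = (-10.000)(10.000) = -100.00.
|M| = 100.00.

100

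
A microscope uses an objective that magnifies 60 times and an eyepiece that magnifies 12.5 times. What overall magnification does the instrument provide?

The overall magnification of a compound microscope is the product of the objective and eyepiece magnifications:
M = M_obj x M_eye = 60 x 12.5 = 750.

750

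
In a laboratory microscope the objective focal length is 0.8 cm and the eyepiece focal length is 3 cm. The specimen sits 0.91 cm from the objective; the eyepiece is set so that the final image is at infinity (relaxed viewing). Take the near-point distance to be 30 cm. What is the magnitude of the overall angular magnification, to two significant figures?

73

Objective: 1/d_i = 1/f_obj - 1/d_o = 1/0.8 - 1/0.91 = 0.15110 cm^-1, so d_i = 6.618 cm.
m_obj = -d_i/d_o = -6.618/0.91 = -7.273.
Eyepiece angular magnification (image at infinity): M_eye = D/f_e = 30/3 = 10.000.
Overall M = m_obj x M_eye = (-7.273)(10.000) = -72.73.
|M| = 72.73.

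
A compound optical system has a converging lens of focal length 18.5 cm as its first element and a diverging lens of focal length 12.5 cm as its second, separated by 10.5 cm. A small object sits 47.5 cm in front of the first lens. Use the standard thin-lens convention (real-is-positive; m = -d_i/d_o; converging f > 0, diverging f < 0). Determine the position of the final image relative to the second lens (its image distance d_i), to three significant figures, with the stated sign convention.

-33.9 cm

Lens 1: 1/d_i1 = 1/f_1 - 1/d_o1 = 1/18.5 - 1/47.5 = 0.03300 cm^-1, so d_i1 = 30.302 cm.
This image would form 30.302 cm past lens 1, i.e. 19.802 cm beyond lens 2, so it is a virtual object for lens 2: d_o2 = 10.5 - 30.302 = -19.802 cm.
Lens 2: 1/d_i2 = 1/f_2 - 1/d_o2 = 1/(-12.5) - 1/(-19.802) = -0.02950 cm^-1, so d_i2 = -33.899 cm.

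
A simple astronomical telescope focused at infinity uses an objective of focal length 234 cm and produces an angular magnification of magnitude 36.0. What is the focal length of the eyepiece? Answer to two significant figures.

|M| = f_obj/f_eye, so f_eye = f_obj/|M| = 234/36.0 = 6.500 cm.

6.5 cm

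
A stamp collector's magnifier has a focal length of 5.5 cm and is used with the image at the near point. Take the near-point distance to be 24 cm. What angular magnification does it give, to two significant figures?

M = 1 + D/f = 1 + 24/5.5 = 5.364.

5.4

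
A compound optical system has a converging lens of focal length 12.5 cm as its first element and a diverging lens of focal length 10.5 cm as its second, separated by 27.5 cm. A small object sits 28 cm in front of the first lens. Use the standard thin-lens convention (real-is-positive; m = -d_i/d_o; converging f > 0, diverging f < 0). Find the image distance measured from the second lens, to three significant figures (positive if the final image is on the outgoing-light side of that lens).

-3.35 cm

Applying the thin-lens equation to the first lens, 1/12.5 = 1/28 + 1/d_i1, which gives d_i1 = 22.581 cm.
That image sits 4.919 cm in front of the second lens, so d_o2 = 4.919 cm.
Applying the thin-lens equation again with f_2 = -10.5 cm and d_o2 = 4.919 cm gives d_i2 = -3.350 cm.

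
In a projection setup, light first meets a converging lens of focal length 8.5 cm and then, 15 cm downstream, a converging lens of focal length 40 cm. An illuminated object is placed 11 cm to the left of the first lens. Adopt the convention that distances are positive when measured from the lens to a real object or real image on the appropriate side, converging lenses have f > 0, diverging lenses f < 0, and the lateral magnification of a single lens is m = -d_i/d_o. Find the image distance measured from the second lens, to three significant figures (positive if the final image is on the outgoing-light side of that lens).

14.4 cm

Applying the thin-lens equation to the first lens, 1/8.5 = 1/11 + 1/d_i1, which gives d_i1 = 37.400 cm.
This image would form 37.400 cm past lens 1, i.e. 22.400 cm beyond lens 2, so it is a virtual object for lens 2: d_o2 = 15 - 37.400 = -22.400 cm.
Applying the thin-lens equation again with f_2 = 40 cm and d_o2 = -22.400 cm gives d_i2 = 14.359 cm.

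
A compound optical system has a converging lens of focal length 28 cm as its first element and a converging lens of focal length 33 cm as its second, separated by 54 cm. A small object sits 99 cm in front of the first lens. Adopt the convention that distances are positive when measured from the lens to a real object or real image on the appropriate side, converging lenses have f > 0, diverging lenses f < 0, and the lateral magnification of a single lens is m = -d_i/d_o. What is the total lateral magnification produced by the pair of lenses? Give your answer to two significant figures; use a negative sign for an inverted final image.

-0.72

First lens: d_i1 = 1/(1/28 - 1/99) = 39.042 cm.
m_1 = -(39.042)/99 = -0.3944.
Object distance for lens 2: d_o2 = 54 - 39.042 = 14.958 cm.
Second lens: d_i2 = 1/(1/33 - 1/(14.958)) = -27.358 cm.
m_2 = -(-27.358)/(14.958) = 1.8290.
Total m = m_1 x m_2 = (-0.3944)(1.8290) = -0.7213.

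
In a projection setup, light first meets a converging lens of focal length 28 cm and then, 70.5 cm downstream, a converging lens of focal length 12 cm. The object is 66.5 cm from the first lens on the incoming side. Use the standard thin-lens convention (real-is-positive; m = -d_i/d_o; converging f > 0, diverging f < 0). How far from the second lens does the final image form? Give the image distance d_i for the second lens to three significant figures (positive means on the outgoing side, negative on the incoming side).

Lens 1: 1/d_i1 = 1/f_1 - 1/d_o1 = 1/28 - 1/66.5 = 0.02068 cm^-1, so d_i1 = 48.364 cm.
Object distance for lens 2: d_o2 = 70.5 - 48.364 = 22.136 cm.
Lens 2: 1/d_i2 = 1/f_2 - 1/d_o2 = 1/12 - 1/(22.136) = 0.03816 cm^-1, so d_i2 = 26.206 cm.

26.2 cm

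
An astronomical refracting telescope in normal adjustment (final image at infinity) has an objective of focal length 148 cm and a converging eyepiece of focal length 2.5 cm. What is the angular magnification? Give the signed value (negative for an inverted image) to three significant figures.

M = -f_obj/f_eye = -148/(2.5) = -59.200.

-59.2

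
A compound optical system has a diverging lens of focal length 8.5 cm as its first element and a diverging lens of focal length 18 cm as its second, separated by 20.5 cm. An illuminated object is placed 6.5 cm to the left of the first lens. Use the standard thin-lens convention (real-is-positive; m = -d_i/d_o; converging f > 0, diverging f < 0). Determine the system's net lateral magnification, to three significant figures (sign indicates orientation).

Lens 1: 1/d_i1 = 1/f_1 - 1/d_o1 = 1/(-8.5) - 1/6.5 = -0.27149 cm^-1, so d_i1 = -3.683 cm.
m_1 = -(-3.683)/6.5 = 0.5667.
With d_i1 < 0 the first image is virtual and lies on the object side; the object distance for lens 2 is d_o2 = 20.5 - (-3.683) = 24.183 cm.
Lens 2: 1/d_i2 = 1/f_2 - 1/d_o2 = 1/(-18) - 1/(24.183) = -0.09691 cm^-1, so d_i2 = -10.319 cm.
m_2 = -(-10.319)/(24.183) = 0.4267.
Total m = m_1 x m_2 = (0.5667)(0.4267) = 0.2418.

0.242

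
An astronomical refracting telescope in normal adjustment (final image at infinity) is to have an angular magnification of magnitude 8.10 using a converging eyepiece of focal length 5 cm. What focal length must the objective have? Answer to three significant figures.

|M| = f_obj/|f_eye|, so f_obj = |M| x |f_eye| = 8.1 x 5 = 40.500 cm.

40.5 cm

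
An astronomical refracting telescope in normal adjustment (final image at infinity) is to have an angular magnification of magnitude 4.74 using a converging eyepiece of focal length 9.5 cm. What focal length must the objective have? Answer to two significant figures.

|M| = f_obj/|f_eye|, so f_obj = |M| x |f_eye| = 4.74 x 9.5 = 45.030 cm.

45 cm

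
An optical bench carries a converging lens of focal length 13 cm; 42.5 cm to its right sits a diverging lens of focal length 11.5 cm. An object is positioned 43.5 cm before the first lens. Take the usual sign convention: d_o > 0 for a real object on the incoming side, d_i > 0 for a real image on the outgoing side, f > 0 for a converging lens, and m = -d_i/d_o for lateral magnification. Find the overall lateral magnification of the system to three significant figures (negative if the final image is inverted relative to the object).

Lens 1: 1/d_i1 = 1/f_1 - 1/d_o1 = 1/13 - 1/43.5 = 0.05393 cm^-1, so d_i1 = 18.541 cm.
m_1 = -(18.541)/43.5 = -0.4262.
The intermediate image is 18.541 cm to the right of lens 1, so d_o2 = L - d_i1 = 42.5 - 18.541 = 23.959 cm.
Lens 2: 1/d_i2 = 1/f_2 - 1/d_o2 = 1/(-11.5) - 1/(23.959) = -0.12869 cm^-1, so d_i2 = -7.770 cm.
m_2 = -(-7.770)/(23.959) = 0.3243.
Overall magnification: m = m_1 m_2 = -0.1382.

-0.138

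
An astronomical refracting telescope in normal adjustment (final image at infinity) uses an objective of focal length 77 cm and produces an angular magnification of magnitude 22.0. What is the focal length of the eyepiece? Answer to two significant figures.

|M| = f_obj/f_eye, so f_eye = f_obj/|M| = 77/22.0 = 3.500 cm.

3.5 cm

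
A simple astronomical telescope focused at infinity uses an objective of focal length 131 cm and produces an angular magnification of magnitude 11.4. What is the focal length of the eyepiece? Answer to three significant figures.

|M| = f_obj/f_eye, so f_eye = f_obj/|M| = 131/11.4 = 11.491 cm.

11.5 cm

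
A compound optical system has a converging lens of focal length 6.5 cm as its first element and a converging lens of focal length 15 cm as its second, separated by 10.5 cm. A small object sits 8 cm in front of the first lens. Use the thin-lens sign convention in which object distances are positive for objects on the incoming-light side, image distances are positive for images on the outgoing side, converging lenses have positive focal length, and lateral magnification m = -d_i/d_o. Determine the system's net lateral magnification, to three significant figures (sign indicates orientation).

-1.66

First lens: d_i1 = 1/(1/6.5 - 1/8) = 34.667 cm.
m_1 = -(34.667)/8 = -4.3333.
Since 34.667 cm > 10.5 cm, the first image lies past the second lens and serves as a virtual object: d_o2 = L - d_i1 = -24.167 cm.
Second lens: d_i2 = 1/(1/15 - 1/(-24.167)) = 9.255 cm.
m_2 = -(9.255)/(-24.167) = 0.3830.
Total m = m_1 x m_2 = (-4.3333)(0.3830) = -1.6596.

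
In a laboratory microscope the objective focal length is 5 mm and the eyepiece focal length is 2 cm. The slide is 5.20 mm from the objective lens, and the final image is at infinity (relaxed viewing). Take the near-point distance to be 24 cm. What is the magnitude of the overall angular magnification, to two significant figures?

300

Convert to cm: f_obj = 5 mm = 0.5 cm; d_o = 5.20 mm = 0.52 cm.
Objective: 1/d_i = 1/f_obj - 1/d_o = 1/0.5 - 1/0.52 = 0.07692 cm^-1, so d_i = 13.000 cm.
m_obj = -d_i/d_o = -13.000/0.52 = -25.000.
Eyepiece angular magnification (image at infinity): M_eye = D/f_e = 24/2 = 12.000.
Overall M = m_obj x M_eye = (-25.000)(12.000) = -300.00.
|M| = 300.00.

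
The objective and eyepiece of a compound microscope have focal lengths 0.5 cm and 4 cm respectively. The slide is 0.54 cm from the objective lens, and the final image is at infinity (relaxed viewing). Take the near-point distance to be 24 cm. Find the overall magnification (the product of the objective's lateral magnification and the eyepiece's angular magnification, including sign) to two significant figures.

Objective: 1/d_i = 1/f_obj - 1/d_o = 1/0.5 - 1/0.54 = 0.14815 cm^-1, so d_i = 6.750 cm.
m_obj = -d_i/d_o = -6.750/0.54 = -12.500.
Eyepiece angular magnification (image at infinity): M_eye = D/f_e = 24/4 = 6.000.
Overall M = m_obj x M_eye = (-12.500)(6.000) = -75.00.

-75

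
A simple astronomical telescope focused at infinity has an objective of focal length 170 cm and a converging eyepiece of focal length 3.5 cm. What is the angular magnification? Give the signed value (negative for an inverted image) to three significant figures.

-48.6

M = -f_obj/f_eye = -170/(3.5) = -48.571.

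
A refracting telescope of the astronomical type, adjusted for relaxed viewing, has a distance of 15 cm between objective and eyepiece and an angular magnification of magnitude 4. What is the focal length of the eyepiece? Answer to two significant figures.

3.0 cm

In normal adjustment the tube length equals f_obj + f_eye and |M| = f_obj/f_eye.
So f_obj = 4 f_eye and 4 f_eye + f_eye = 15 cm, giving f_eye = 15/5 = 3.000 cm and f_obj = 12.000 cm.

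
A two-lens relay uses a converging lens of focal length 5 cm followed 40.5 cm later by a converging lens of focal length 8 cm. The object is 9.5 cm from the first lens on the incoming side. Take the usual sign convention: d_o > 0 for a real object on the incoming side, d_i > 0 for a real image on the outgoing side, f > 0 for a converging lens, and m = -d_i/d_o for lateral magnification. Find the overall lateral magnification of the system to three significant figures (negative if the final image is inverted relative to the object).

0.405

Applying the thin-lens equation to the first lens, 1/5 = 1/9.5 + 1/d_i1, which gives d_i1 = 10.556 cm.
Its lateral magnification is m_1 = -d_i1/d_o1 = -(10.556)/9.5 = -1.1111.
That image sits 29.944 cm in front of the second lens, so d_o2 = 29.944 cm.
Applying the thin-lens equation again with f_2 = 8 cm and d_o2 = 29.944 cm gives d_i2 = 10.916 cm.
m_2 = -(10.916)/(29.944) = -0.3646.
The system's lateral magnification is m_1 m_2 = (-1.1111)(-0.3646) = 0.4051.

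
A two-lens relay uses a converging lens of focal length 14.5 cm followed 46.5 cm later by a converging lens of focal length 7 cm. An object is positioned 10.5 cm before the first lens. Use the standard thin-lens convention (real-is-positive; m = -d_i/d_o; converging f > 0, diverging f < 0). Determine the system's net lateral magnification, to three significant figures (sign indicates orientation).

First lens: d_i1 = 1/(1/14.5 - 1/10.5) = -38.063 cm.
m_1 = -(-38.063)/10.5 = 3.6250.
The intermediate image is virtual, 38.063 cm to the left of lens 1, so d_o2 = L - d_i1 = 46.5 - (-38.063) = 84.562 cm.
Second lens: d_i2 = 1/(1/7 - 1/(84.562)) = 7.632 cm.
m_2 = -(7.632)/(84.562) = -0.0902.
Total m = m_1 x m_2 = (3.6250)(-0.0902) = -0.3272.

-0.327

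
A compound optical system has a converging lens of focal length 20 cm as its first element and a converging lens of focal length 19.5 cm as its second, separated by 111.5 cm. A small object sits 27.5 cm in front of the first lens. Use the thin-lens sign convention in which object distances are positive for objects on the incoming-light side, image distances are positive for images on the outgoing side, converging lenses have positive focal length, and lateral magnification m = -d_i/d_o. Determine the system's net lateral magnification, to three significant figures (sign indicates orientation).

Lens 1: 1/d_i1 = 1/f_1 - 1/d_o1 = 1/20 - 1/27.5 = 0.01364 cm^-1, so d_i1 = 73.333 cm.
m_1 = -(73.333)/27.5 = -2.6667.
The intermediate image is 73.333 cm to the right of lens 1, so d_o2 = L - d_i1 = 111.5 - 73.333 = 38.167 cm.
Lens 2: 1/d_i2 = 1/f_2 - 1/d_o2 = 1/19.5 - 1/(38.167) = 0.02508 cm^-1, so d_i2 = 39.871 cm.
m_2 = -(39.871)/(38.167) = -1.0446.
Total m = m_1 x m_2 = (-2.6667)(-1.0446) = 2.7857.

2.79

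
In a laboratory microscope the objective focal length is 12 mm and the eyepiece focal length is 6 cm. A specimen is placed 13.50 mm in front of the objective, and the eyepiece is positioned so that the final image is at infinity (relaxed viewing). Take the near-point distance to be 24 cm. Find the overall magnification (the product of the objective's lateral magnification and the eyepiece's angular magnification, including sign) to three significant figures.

-32.0

Convert to cm: f_obj = 12 mm = 1.2 cm; d_o = 13.50 mm = 1.35 cm.
Objective: 1/d_i = 1/f_obj - 1/d_o = 1/1.2 - 1/1.35 = 0.09259 cm^-1, so d_i = 10.800 cm.
m_obj = -d_i/d_o = -10.800/1.35 = -8.000.
Eyepiece angular magnification (image at infinity): M_eye = D/f_e = 24/6 = 4.000.
Overall M = m_obj x M_eye = (-8.000)(4.000) = -32.00.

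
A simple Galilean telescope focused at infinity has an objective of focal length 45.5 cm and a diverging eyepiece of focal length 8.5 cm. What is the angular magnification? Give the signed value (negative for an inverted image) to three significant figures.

M = -f_obj/f_eye = -45.5/(-8.5) = 5.353.

5.35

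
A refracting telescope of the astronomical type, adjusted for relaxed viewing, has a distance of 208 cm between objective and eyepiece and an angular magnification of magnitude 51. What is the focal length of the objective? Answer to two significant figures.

200 cm

In normal adjustment the tube length equals f_obj + f_eye and |M| = f_obj/f_eye.
So f_obj = 51 f_eye and 51 f_eye + f_eye = 208 cm, giving f_eye = 208/52 = 4.000 cm and f_obj = 204.000 cm.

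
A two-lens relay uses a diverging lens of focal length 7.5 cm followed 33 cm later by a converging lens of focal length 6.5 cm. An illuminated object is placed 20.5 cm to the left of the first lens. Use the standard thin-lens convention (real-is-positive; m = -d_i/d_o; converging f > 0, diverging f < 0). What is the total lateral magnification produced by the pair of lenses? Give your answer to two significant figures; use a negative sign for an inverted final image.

Applying the thin-lens equation to the first lens, 1/(-7.5) = 1/20.5 + 1/d_i1, which gives d_i1 = -5.491 cm.
Its lateral magnification is m_1 = -d_i1/d_o1 = -(-5.491)/20.5 = 0.2679.
With d_i1 < 0 the first image is virtual and lies on the object side; the object distance for lens 2 is d_o2 = 33 - (-5.491) = 38.491 cm.
Applying the thin-lens equation again with f_2 = 6.5 cm and d_o2 = 38.491 cm gives d_i2 = 7.821 cm.
m_2 = -(7.821)/(38.491) = -0.2032.
Overall magnification: m = m_1 m_2 = -0.0544.

-0.054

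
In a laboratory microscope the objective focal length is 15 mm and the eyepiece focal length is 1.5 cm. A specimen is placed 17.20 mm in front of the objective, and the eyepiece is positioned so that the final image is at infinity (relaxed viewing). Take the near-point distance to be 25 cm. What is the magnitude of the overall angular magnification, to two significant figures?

110

Convert to cm: f_obj = 15 mm = 1.5 cm; d_o = 17.20 mm = 1.72 cm.
Objective: 1/d_i = 1/f_obj - 1/d_o = 1/1.5 - 1/1.72 = 0.08527 cm^-1, so d_i = 11.727 cm.
m_obj = -d_i/d_o = -11.727/1.72 = -6.818.
Eyepiece angular magnification (image at infinity): M_eye = D/f_e = 25/1.5 = 16.667.
Overall M = m_obj x M_eye = (-6.818)(16.667) = -113.64.
|M| = 113.64.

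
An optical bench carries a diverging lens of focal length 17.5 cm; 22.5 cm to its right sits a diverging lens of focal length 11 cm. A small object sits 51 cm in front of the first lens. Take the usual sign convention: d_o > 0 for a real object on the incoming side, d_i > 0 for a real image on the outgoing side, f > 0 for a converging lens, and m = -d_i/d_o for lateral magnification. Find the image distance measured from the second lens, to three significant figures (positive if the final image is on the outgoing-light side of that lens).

First lens: d_i1 = 1/(1/(-17.5) - 1/51) = -13.029 cm.
With d_i1 < 0 the first image is virtual and lies on the object side; the object distance for lens 2 is d_o2 = 22.5 - (-13.029) = 35.529 cm.
Second lens: d_i2 = 1/(1/(-11) - 1/(35.529)) = -8.399 cm.

-8.40 cm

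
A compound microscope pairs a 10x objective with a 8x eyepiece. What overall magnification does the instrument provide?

The overall magnification of a compound microscope is the product of the objective and eyepiece magnifications:
M = M_obj x M_eye = 10 x 8 = 80.

80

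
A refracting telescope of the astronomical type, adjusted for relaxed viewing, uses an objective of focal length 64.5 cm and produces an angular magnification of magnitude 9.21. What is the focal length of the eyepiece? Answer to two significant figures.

|M| = f_obj/f_eye, so f_eye = f_obj/|M| = 64.5/9.21 = 7.003 cm.

7.0 cm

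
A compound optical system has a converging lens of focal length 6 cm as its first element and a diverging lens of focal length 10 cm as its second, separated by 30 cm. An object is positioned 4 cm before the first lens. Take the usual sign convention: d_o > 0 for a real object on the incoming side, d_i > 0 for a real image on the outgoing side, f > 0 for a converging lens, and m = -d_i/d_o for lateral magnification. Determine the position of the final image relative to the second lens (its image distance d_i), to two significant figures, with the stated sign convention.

Lens 1: 1/d_i1 = 1/f_1 - 1/d_o1 = 1/6 - 1/4 = -0.08333 cm^-1, so d_i1 = -12.000 cm.
With d_i1 < 0 the first image is virtual and lies on the object side; the object distance for lens 2 is d_o2 = 30 - (-12.000) = 42.000 cm.
Lens 2: 1/d_i2 = 1/f_2 - 1/d_o2 = 1/(-10) - 1/(42.000) = -0.12381 cm^-1, so d_i2 = -8.077 cm.

-8.1 cm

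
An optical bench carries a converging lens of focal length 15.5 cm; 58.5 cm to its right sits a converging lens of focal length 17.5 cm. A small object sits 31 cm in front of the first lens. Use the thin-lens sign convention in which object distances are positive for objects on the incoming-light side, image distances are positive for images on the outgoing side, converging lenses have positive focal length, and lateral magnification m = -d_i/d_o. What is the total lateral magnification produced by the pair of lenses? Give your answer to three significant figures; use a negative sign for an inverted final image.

First lens: d_i1 = 1/(1/15.5 - 1/31) = 31.000 cm.
m_1 = -(31.000)/31 = -1.0000.
Object distance for lens 2: d_o2 = 58.5 - 31.000 = 27.500 cm.
Second lens: d_i2 = 1/(1/17.5 - 1/(27.500)) = 48.125 cm.
m_2 = -(48.125)/(27.500) = -1.7500.
The system's lateral magnification is m_1 m_2 = (-1.0000)(-1.7500) = 1.7500.

1.75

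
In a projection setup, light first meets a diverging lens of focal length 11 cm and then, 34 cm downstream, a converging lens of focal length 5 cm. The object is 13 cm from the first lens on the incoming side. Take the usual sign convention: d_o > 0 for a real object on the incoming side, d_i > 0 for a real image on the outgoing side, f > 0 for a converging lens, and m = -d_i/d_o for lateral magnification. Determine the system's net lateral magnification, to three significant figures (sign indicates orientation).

Applying the thin-lens equation to the first lens, 1/(-11) = 1/13 + 1/d_i1, which gives d_i1 = -5.958 cm.
Its lateral magnification is m_1 = -d_i1/d_o1 = -(-5.958)/13 = 0.4583.
With d_i1 < 0 the first image is virtual and lies on the object side; the object distance for lens 2 is d_o2 = 34 - (-5.958) = 39.958 cm.
Applying the thin-lens equation again with f_2 = 5 cm and d_o2 = 39.958 cm gives d_i2 = 5.715 cm.
m_2 = -(5.715)/(39.958) = -0.1430.
The system's lateral magnification is m_1 m_2 = (0.4583)(-0.1430) = -0.0656.

-0.0656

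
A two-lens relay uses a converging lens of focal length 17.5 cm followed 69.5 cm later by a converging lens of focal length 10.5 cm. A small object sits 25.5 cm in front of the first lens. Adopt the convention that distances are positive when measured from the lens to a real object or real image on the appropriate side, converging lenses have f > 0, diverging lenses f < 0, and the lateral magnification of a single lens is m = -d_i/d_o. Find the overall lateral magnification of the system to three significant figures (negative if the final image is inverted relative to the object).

Applying the thin-lens equation to the first lens, 1/17.5 = 1/25.5 + 1/d_i1, which gives d_i1 = 55.781 cm.
Its lateral magnification is m_1 = -d_i1/d_o1 = -(55.781)/25.5 = -2.1875.
Object distance for lens 2: d_o2 = 69.5 - 55.781 = 13.719 cm.
Applying the thin-lens equation again with f_2 = 10.5 cm and d_o2 = 13.719 cm gives d_i2 = 44.752 cm.
m_2 = -(44.752)/(13.719) = -3.2621.
Overall magnification: m = m_1 m_2 = 7.1359.

7.14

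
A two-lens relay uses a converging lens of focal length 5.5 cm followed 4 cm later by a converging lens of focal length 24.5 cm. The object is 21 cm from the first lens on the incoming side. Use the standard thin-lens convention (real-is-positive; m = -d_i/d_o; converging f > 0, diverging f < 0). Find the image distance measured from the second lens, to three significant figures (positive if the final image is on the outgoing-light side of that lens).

3.03 cm

First lens: d_i1 = 1/(1/5.5 - 1/21) = 7.452 cm.
This image would form 7.452 cm past lens 1, i.e. 3.452 cm beyond lens 2, so it is a virtual object for lens 2: d_o2 = 4 - 7.452 = -3.452 cm.
Second lens: d_i2 = 1/(1/24.5 - 1/(-3.452)) = 3.025 cm.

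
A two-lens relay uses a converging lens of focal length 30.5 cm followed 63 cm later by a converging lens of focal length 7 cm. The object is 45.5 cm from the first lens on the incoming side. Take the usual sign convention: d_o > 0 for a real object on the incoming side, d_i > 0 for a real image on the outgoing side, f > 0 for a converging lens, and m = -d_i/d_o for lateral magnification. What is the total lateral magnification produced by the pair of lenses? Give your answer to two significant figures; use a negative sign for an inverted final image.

-0.39

Applying the thin-lens equation to the first lens, 1/30.5 = 1/45.5 + 1/d_i1, which gives d_i1 = 92.517 cm.
Its lateral magnification is m_1 = -d_i1/d_o1 = -(92.517)/45.5 = -2.0333.
This image would form 92.517 cm past lens 1, i.e. 29.517 cm beyond lens 2, so it is a virtual object for lens 2: d_o2 = 63 - 92.517 = -29.517 cm.
Applying the thin-lens equation again with f_2 = 7 cm and d_o2 = -29.517 cm gives d_i2 = 5.658 cm.
m_2 = -(5.658)/(-29.517) = 0.1917.
Total m = m_1 x m_2 = (-2.0333)(0.1917) = -0.3898.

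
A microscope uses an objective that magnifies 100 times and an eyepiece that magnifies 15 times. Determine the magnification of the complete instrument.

The overall magnification of a compound microscope is the product of the objective and eyepiece magnifications:
M = M_obj x M_eye = 100 x 15 = 1500.

1500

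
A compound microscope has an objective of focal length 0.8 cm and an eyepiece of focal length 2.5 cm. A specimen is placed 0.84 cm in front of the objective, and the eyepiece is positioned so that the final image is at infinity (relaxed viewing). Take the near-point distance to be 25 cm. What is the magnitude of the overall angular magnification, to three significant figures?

200

Objective: 1/d_i = 1/f_obj - 1/d_o = 1/0.8 - 1/0.84 = 0.05952 cm^-1, so d_i = 16.800 cm.
m_obj = -d_i/d_o = -16.800/0.84 = -20.000.
Eyepiece angular magnification (image at infinity): M_eye = D/f_e = 25/2.5 = 10.000.
Overall M = m_obj x M_eye = (-20.000)(10.000) = -200.00.
|M| = 200.00.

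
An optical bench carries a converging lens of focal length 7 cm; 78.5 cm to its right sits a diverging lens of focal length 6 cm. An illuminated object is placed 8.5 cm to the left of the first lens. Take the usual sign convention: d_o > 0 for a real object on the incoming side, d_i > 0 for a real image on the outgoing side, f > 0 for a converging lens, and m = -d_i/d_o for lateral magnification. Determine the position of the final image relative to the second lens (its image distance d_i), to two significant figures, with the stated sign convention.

Applying the thin-lens equation to the first lens, 1/7 = 1/8.5 + 1/d_i1, which gives d_i1 = 39.667 cm.
Object distance for lens 2: d_o2 = 78.5 - 39.667 = 38.833 cm.
Applying the thin-lens equation again with f_2 = -6 cm and d_o2 = 38.833 cm gives d_i2 = -5.197 cm.

-5.2 cm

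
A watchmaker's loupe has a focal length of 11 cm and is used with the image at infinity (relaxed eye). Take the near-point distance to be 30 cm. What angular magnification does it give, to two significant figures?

M = D/f = 30/11 = 2.727.

2.7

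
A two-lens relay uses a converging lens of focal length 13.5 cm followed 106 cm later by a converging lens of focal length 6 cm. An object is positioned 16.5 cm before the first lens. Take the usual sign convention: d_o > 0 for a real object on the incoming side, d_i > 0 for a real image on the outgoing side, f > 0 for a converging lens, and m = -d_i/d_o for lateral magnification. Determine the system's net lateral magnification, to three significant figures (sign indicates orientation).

Lens 1: 1/d_i1 = 1/f_1 - 1/d_o1 = 1/13.5 - 1/16.5 = 0.01347 cm^-1, so d_i1 = 74.250 cm.
m_1 = -(74.250)/16.5 = -4.5000.
That image sits 31.750 cm in front of the second lens, so d_o2 = 31.750 cm.
Lens 2: 1/d_i2 = 1/f_2 - 1/d_o2 = 1/6 - 1/(31.750) = 0.13517 cm^-1, so d_i2 = 7.398 cm.
m_2 = -(7.398)/(31.750) = -0.2330.
The system's lateral magnification is m_1 m_2 = (-4.5000)(-0.2330) = 1.0485.

1.05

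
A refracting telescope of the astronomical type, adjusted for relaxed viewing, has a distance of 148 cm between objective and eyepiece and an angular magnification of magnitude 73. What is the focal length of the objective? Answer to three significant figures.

In normal adjustment the tube length equals f_obj + f_eye and |M| = f_obj/f_eye.
So f_obj = 73 f_eye and 73 f_eye + f_eye = 148 cm, giving f_eye = 148/74 = 2.000 cm and f_obj = 146.000 cm.

146 cm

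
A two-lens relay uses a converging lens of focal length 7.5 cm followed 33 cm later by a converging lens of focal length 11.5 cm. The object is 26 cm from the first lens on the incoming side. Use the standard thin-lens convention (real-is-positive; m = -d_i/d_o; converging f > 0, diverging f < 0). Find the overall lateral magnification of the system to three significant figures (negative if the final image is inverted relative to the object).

Lens 1: 1/d_i1 = 1/f_1 - 1/d_o1 = 1/7.5 - 1/26 = 0.09487 cm^-1, so d_i1 = 10.541 cm.
m_1 = -(10.541)/26 = -0.4054.
The intermediate image is 10.541 cm to the right of lens 1, so d_o2 = L - d_i1 = 33 - 10.541 = 22.459 cm.
Lens 2: 1/d_i2 = 1/f_2 - 1/d_o2 = 1/11.5 - 1/(22.459) = 0.04243 cm^-1, so d_i2 = 23.567 cm.
m_2 = -(23.567)/(22.459) = -1.0493.
The system's lateral magnification is m_1 m_2 = (-0.4054)(-1.0493) = 0.4254.

0.425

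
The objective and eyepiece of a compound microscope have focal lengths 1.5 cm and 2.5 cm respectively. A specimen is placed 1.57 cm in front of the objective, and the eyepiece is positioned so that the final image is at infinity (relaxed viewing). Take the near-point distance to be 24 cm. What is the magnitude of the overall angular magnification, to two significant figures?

210

Objective: 1/d_i = 1/f_obj - 1/d_o = 1/1.5 - 1/1.57 = 0.02972 cm^-1, so d_i = 33.643 cm.
m_obj = -d_i/d_o = -33.643/1.57 = -21.429.
Eyepiece angular magnification (image at infinity): M_eye = D/f_e = 24/2.5 = 9.600.
Overall M = m_obj x M_eye = (-21.429)(9.600) = -205.71.
|M| = 205.71.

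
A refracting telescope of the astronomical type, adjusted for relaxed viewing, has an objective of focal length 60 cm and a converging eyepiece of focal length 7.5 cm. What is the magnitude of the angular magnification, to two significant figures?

8.0

|M| = f_obj/|f_eye| = 60/7.5 = 8.000.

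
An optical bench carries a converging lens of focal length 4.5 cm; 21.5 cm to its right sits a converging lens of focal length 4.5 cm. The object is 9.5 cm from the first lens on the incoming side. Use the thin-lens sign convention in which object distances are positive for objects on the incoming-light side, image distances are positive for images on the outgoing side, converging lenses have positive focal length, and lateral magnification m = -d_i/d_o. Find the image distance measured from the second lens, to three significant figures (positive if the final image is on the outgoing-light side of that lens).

6.90 cm

First lens: d_i1 = 1/(1/4.5 - 1/9.5) = 8.550 cm.
The intermediate image is 8.550 cm to the right of lens 1, so d_o2 = L - d_i1 = 21.5 - 8.550 = 12.950 cm.
Second lens: d_i2 = 1/(1/4.5 - 1/(12.950)) = 6.896 cm.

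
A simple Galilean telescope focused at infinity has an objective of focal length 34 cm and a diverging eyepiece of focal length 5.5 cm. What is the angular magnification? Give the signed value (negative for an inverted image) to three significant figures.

6.18

M = -f_obj/f_eye = -34/(-5.5) = 6.182.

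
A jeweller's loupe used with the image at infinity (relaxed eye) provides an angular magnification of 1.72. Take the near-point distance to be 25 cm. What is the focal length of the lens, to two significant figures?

For the image at infinity, M = D/f.
f = D/M = 25/1.72 = 14.535 cm.

15 cm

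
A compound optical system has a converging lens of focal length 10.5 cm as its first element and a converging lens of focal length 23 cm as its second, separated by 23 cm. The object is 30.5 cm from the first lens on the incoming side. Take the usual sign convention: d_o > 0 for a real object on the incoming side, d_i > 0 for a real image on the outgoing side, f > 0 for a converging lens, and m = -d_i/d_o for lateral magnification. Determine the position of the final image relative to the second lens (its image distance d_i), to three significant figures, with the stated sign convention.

Applying the thin-lens equation to the first lens, 1/10.5 = 1/30.5 + 1/d_i1, which gives d_i1 = 16.013 cm.
The intermediate image is 16.013 cm to the right of lens 1, so d_o2 = L - d_i1 = 23 - 16.013 = 6.987 cm.
Applying the thin-lens equation again with f_2 = 23 cm and d_o2 = 6.987 cm gives d_i2 = -10.037 cm.

-10.0 cm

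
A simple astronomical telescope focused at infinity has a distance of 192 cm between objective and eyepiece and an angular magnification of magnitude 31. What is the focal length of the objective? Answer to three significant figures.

In normal adjustment the tube length equals f_obj + f_eye and |M| = f_obj/f_eye.
So f_obj = 31 f_eye and 31 f_eye + f_eye = 192 cm, giving f_eye = 192/32 = 6.000 cm and f_obj = 186.000 cm.

186 cm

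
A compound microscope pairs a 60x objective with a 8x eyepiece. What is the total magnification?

The overall magnification of a compound microscope is the product of the objective and eyepiece magnifications:
M = M_obj x M_eye = 60 x 8 = 480.

480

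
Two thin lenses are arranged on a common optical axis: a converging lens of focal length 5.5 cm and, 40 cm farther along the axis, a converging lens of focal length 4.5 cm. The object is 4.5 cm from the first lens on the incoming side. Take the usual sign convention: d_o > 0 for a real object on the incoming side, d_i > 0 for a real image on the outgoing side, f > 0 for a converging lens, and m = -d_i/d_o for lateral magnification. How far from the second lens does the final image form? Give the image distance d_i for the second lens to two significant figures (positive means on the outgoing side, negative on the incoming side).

4.8 cm

Lens 1: 1/d_i1 = 1/f_1 - 1/d_o1 = 1/5.5 - 1/4.5 = -0.04040 cm^-1, so d_i1 = -24.750 cm.
The intermediate image is virtual, 24.750 cm to the left of lens 1, so d_o2 = L - d_i1 = 40 - (-24.750) = 64.750 cm.
Lens 2: 1/d_i2 = 1/f_2 - 1/d_o2 = 1/4.5 - 1/(64.750) = 0.20678 cm^-1, so d_i2 = 4.836 cm.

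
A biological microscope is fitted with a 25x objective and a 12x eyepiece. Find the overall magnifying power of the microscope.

300

The overall magnification of a compound microscope is the product of the objective and eyepiece magnifications:
M = M_obj x M_eye = 25 x 12 = 300.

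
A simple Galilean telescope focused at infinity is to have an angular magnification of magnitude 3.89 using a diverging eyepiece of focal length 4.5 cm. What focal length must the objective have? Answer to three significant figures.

|M| = f_obj/|f_eye|, so f_obj = |M| x |f_eye| = 3.89 x 4.5 = 17.505 cm.

17.5 cm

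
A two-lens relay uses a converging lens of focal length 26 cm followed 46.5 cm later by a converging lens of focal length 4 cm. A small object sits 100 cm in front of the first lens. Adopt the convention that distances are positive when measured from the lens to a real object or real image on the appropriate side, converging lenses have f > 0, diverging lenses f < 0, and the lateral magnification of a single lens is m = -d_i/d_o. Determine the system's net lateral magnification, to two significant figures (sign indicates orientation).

0.19

First lens: d_i1 = 1/(1/26 - 1/100) = 35.135 cm.
m_1 = -(35.135)/100 = -0.3514.
That image sits 11.365 cm in front of the second lens, so d_o2 = 11.365 cm.
Second lens: d_i2 = 1/(1/4 - 1/(11.365)) = 6.172 cm.
m_2 = -(6.172)/(11.365) = -0.5431.
Total m = m_1 x m_2 = (-0.3514)(-0.5431) = 0.1908.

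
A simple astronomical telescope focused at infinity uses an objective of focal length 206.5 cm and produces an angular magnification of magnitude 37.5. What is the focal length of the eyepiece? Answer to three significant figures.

|M| = f_obj/f_eye, so f_eye = f_obj/|M| = 206.5/37.5 = 5.507 cm.

5.51 cm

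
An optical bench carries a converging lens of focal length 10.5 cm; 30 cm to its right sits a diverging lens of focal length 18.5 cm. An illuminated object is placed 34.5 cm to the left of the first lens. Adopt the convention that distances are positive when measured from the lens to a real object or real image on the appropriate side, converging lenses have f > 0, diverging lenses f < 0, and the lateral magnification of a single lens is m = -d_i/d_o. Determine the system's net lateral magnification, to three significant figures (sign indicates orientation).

-0.242

Applying the thin-lens equation to the first lens, 1/10.5 = 1/34.5 + 1/d_i1, which gives d_i1 = 15.094 cm.
Its lateral magnification is m_1 = -d_i1/d_o1 = -(15.094)/34.5 = -0.4375.
That image sits 14.906 cm in front of the second lens, so d_o2 = 14.906 cm.
Applying the thin-lens equation again with f_2 = -18.5 cm and d_o2 = 14.906 cm gives d_i2 = -8.255 cm.
m_2 = -(-8.255)/(14.906) = 0.5538.
Total m = m_1 x m_2 = (-0.4375)(0.5538) = -0.2423.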